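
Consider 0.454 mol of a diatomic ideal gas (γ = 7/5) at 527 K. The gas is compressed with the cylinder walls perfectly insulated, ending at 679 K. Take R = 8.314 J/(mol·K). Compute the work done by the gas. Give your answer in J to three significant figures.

W ≈ -1430 J

Adiabatic ⇒ Q = 0, so W_by = −ΔU = nCᵥ(T₁ − T₂).
Cᵥ = 5R/2 = 20.79 J/(mol·K).
W = (0.454)(20.79)(527 − 679) = -1434 J.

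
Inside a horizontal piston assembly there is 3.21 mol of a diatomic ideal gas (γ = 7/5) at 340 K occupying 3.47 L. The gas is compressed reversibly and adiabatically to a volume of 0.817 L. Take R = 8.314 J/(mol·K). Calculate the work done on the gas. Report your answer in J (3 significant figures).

W ≈ 17800 J

Adiabatic: TV^(γ−1) = const with γ = 7/5.
T₂ = T₁ (V₁/V₂)^(γ−1) = 340 × (3.47/0.817)^0.4 = 340 × 1.783 = 606.3 K.
W_by = nCᵥ(T₁ − T₂) = (3.21)(20.79)(340 − 606.3) = -17771 J.
Work on gas = −W_by = 17771 J.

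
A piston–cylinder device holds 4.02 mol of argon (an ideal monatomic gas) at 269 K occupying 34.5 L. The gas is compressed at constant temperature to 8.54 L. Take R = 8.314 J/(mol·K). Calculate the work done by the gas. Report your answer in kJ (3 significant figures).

Isothermal: W = nRT ln(V₂/V₁).
W = (4.02)(8.314)(269) × ln(8.54/34.5)
  = 8991 × -1.396
W_by_gas = -12553 J.

W ≈ -12.6 kJ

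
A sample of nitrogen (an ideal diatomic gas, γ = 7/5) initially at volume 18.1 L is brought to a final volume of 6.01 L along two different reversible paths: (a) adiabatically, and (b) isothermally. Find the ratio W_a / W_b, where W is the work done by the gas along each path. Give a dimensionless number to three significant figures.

W_a / W_b ≈ 1.26

Path (a) adiabatic: W = P₁V₁(1 − (V₁/V₂)^(γ−1))/(γ−1) → W_a/(P₁V₁) = -1.386.
Path (b) isothermal: W = P₁V₁ ln(V₂/V₁) → W_b/(P₁V₁) = -1.102.
W_a / W_b = -1.386 / -1.102 = 1.257.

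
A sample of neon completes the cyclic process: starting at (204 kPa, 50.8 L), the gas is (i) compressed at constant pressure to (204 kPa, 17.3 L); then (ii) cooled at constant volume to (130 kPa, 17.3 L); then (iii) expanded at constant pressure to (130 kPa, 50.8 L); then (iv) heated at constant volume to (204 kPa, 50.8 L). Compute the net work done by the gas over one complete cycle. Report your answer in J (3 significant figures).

W_net ≈ -2480 J

Constant-volume legs do no work.
W(i) = (204)(17.3 − 50.8) = -6834 J; W(iii) = (130)(50.8 − 17.3) = 4355 J.
W_net = -6834 + 4355 = -2479 J (the counter-clockwise enclosed area).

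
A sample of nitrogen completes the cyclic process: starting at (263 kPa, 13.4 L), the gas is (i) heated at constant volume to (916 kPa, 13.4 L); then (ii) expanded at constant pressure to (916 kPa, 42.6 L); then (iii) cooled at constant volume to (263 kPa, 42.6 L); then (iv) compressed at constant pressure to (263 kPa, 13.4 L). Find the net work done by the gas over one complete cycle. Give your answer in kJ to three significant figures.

W_net ≈ 19.1 kJ

Constant-volume legs do no work.
W(ii) = (916)(42.6 − 13.4) = 26747 J; W(iv) = (263)(13.4 − 42.6) = -7680 J.
W_net = 26747 − 7680 = 19068 J (the clockwise enclosed area).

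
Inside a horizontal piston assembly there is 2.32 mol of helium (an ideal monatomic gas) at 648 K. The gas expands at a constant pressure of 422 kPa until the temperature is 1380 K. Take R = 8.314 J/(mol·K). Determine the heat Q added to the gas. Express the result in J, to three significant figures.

Q ≈ 35300 J

Isobaric: W = nRΔT = (2.32)(8.314)(732) = 14119 J.
ΔU = nCᵥΔT with Cᵥ = 3R/2: ΔU = (2.32)(12.47)(732) = 21179 J.
Q = ΔU + W = 21179 + 14119 = 35298 J.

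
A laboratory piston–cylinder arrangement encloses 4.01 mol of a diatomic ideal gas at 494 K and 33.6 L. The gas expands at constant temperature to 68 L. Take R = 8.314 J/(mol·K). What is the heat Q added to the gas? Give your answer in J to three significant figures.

Q ≈ 11600 J

Isothermal ⇒ ΔU = 0, so Q = W = nRT ln(V₂/V₁).
Q = (4.01)(8.314)(494) ln(68/33.6) = 16470 × 0.705 = 11611 J.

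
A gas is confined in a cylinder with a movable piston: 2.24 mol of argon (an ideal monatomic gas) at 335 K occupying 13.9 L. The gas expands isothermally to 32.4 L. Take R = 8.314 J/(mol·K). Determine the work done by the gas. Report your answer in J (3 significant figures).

Isothermal: W = nRT ln(V₂/V₁).
W = (2.24)(8.314)(335) × ln(32.4/13.9)
  = 6239 × 0.8463
W_by_gas = 5280 J.

W ≈ 5280 J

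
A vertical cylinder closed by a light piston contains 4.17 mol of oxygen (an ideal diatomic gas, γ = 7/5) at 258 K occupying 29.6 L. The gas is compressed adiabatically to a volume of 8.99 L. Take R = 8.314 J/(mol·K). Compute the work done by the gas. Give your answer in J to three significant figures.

Adiabatic: TV^(γ−1) = const with γ = 7/5.
T₂ = T₁ (V₁/V₂)^(γ−1) = 258 × (29.6/8.99)^0.4 = 258 × 1.611 = 415.6 K.
W_by = nCᵥ(T₁ − T₂) = (4.17)(20.79)(258 − 415.6) = -13656 J.

W ≈ -13700 J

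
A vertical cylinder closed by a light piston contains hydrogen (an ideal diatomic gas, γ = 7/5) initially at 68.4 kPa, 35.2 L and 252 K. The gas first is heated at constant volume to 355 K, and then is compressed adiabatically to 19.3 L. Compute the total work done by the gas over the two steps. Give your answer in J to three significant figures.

W_total ≈ -2300 J

Step 1 (isochoric): W = 0 (constant volume).
After step 1: P = 96.36 kPa (V unchanged).
Step 2 (adiabatic): W = (P₁V₁ − P₂V₂)/(γ−1) = (3392 − 4313)/0.4 = -2304 J.
W_total = 0 − 2304 = -2304 J.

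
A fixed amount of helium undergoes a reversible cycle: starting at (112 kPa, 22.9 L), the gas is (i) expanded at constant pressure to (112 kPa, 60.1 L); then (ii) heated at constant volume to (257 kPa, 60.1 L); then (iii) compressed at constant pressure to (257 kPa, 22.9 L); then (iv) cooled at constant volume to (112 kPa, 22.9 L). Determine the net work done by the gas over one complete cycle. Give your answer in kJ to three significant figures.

W_net ≈ -5.39 kJ

Constant-volume legs do no work.
W(i) = (112)(60.1 − 22.9) = 4166 J; W(iii) = (257)(22.9 − 60.1) = -9560 J.
W_net = 4166 − 9560 = -5394 J (the counter-clockwise enclosed area).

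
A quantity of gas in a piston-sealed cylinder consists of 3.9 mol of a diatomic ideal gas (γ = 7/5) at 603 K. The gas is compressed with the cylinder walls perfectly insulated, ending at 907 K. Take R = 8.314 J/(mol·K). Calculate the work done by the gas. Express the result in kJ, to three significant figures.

W ≈ -24.6 kJ

Adiabatic ⇒ Q = 0, so W_by = −ΔU = nCᵥ(T₁ − T₂).
Cᵥ = 5R/2 = 20.79 J/(mol·K).
W = (3.9)(20.79)(603 − 907) = -24643 J.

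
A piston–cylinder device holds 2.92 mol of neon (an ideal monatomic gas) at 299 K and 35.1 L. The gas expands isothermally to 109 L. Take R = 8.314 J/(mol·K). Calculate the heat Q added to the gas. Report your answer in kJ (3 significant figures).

Q ≈ 8.23 kJ

Isothermal ⇒ ΔU = 0, so Q = W = nRT ln(V₂/V₁).
Q = (2.92)(8.314)(299) ln(109/35.1) = 7259 × 1.133 = 8225 J.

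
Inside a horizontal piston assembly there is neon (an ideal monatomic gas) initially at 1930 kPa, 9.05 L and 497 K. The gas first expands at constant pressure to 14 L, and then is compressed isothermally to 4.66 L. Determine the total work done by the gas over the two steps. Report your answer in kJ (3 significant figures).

W_total ≈ -20.2 kJ

Step 1 (isobaric): W = PΔV = (1930 kPa)(14 − 9.05 L) = 9553 J.
After step 1: P = 1930 kPa, V = 14 L, T = 768.8 K.
Step 2 (isothermal): W = P₁V₁ ln(V₂/V₁) = (27020) ln(4.66/14) = -29723 J.
W_total = 9553 − 29723 = -20170 J.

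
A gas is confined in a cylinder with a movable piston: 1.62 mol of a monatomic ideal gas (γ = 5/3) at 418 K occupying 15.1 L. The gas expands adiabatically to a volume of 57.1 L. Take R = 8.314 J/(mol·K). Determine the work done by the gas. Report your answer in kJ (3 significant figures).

W ≈ 4.97 kJ

Adiabatic: TV^(γ−1) = const with γ = 5/3.
T₂ = T₁ (V₁/V₂)^(γ−1) = 418 × (15.1/57.1)^0.667 = 418 × 0.412 = 172.2 K.
W_by = nCᵥ(T₁ − T₂) = (1.62)(12.47)(418 − 172.2) = 4966 J.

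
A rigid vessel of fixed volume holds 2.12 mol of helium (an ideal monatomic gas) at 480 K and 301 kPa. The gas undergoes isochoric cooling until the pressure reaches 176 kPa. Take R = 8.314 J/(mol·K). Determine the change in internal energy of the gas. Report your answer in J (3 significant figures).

ΔU ≈ -5270 J

Constant volume ⇒ W = 0, so Q = ΔU = nCᵥΔT with Cᵥ = 3R/2 = 12.47 J/(mol·K).
At constant V, T₂/T₁ = P₂/P₁ ⇒ ΔT = T₁(P₂/P₁ − 1) = 480·(176/301 − 1) = -199.3 K.
ΔU = (2.12)(12.47)(-199.3) = -5270 J.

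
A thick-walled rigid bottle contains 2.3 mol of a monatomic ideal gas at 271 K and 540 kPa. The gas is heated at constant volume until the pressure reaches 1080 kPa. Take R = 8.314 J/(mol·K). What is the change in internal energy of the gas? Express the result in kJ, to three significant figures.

ΔU ≈ 7.77 kJ

Constant volume ⇒ W = 0, so Q = ΔU = nCᵥΔT with Cᵥ = 3R/2 = 12.47 J/(mol·K).
At constant V, T₂/T₁ = P₂/P₁ ⇒ ΔT = T₁(P₂/P₁ − 1) = 271·(1080/540 − 1) = 271 K.
ΔU = (2.3)(12.47)(271) = 7773 J.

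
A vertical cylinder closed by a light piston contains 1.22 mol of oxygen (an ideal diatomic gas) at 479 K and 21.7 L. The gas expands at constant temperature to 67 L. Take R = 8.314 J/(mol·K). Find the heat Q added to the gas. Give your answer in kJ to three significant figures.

Isothermal ⇒ ΔU = 0, so Q = W = nRT ln(V₂/V₁).
Q = (1.22)(8.314)(479) ln(67/21.7) = 4859 × 1.127 = 5477 J.

Q ≈ 5.48 kJ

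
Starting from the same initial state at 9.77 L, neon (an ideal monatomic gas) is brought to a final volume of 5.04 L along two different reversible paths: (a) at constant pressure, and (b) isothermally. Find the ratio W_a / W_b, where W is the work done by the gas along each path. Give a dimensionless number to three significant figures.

Path (a) isobaric: W = P₁(V₂ − V₁) → W_a/(P₁V₁) = -0.4841.
Path (b) isothermal: W = P₁V₁ ln(V₂/V₁) → W_b/(P₁V₁) = -0.6619.
W_a / W_b = -0.4841 / -0.6619 = 0.7314.

W_a / W_b ≈ 0.731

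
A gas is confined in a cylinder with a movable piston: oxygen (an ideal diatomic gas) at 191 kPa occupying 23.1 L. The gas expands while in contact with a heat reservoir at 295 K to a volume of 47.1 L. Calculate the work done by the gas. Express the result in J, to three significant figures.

W ≈ 3140 J

Isothermal: W = nRT ln(V₂/V₁) = P₁V₁ ln(V₂/V₁).
P₁V₁ = (191 kPa)(23.1 L) = 4412 J.
W = 4412 × ln(47.1/23.1) = 4412 × 0.7124
W_by_gas = 3143 J.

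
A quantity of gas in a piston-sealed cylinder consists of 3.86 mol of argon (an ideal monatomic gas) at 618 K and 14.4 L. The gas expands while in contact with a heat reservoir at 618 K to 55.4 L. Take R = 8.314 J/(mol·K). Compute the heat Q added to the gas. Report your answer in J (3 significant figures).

Q ≈ 26700 J

Isothermal ⇒ ΔU = 0, so Q = W = nRT ln(V₂/V₁).
Q = (3.86)(8.314)(618) ln(55.4/14.4) = 19833 × 1.347 = 26722 J.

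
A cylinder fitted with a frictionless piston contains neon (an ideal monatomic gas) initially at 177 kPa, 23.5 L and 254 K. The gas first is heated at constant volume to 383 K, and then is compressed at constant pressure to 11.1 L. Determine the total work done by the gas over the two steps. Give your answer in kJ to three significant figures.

W_total ≈ -3.31 kJ

Step 1 (isochoric): W = 0 (constant volume).
After step 1: P = 266.9 kPa (V unchanged).
Step 2 (isobaric): W = PΔV = (266.9 kPa)(11.1 − 23.5 L) = -3309 J.
W_total = 0 − 3309 = -3309 J.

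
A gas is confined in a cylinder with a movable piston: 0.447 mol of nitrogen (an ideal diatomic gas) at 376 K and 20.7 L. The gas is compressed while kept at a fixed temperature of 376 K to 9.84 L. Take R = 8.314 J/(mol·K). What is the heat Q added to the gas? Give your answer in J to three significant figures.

Isothermal ⇒ ΔU = 0, so Q = W = nRT ln(V₂/V₁).
Q = (0.447)(8.314)(376) ln(9.84/20.7) = 1397 × -0.7437 = -1039 J.

Q ≈ -1040 J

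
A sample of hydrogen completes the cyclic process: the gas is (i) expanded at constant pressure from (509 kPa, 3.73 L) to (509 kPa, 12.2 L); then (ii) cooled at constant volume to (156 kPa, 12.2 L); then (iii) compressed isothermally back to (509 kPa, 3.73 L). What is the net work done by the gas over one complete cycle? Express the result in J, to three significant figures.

Leg (i): W = PΔV = (509)(12.2 − 3.73) = 4311 J.
Leg (ii): W = 0.
Leg (iii): W = PᵢVᵢ ln(V_f/Vᵢ) = (1903) ln(3.73/12.2) = -2255 J.
W_net = 4311 − 2255 = 2056 J.

W_net ≈ 2060 J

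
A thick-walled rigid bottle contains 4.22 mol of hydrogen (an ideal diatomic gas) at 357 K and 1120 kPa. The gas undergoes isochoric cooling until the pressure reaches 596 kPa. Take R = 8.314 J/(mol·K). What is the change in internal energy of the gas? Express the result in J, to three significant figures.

Constant volume ⇒ W = 0, so Q = ΔU = nCᵥΔT with Cᵥ = 5R/2 = 20.79 J/(mol·K).
At constant V, T₂/T₁ = P₂/P₁ ⇒ ΔT = T₁(P₂/P₁ − 1) = 357·(596/1120 − 1) = -167 K.
ΔU = (4.22)(20.79)(-167) = -14650 J.

ΔU ≈ -14700 J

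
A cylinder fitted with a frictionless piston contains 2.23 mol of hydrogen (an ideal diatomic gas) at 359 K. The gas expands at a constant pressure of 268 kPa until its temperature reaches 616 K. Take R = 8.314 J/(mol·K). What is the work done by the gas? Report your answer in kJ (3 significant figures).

W ≈ 4.76 kJ

Isobaric: W = P ΔV = nR ΔT.
W = (2.23)(8.314)(616 − 359) = 4765 J.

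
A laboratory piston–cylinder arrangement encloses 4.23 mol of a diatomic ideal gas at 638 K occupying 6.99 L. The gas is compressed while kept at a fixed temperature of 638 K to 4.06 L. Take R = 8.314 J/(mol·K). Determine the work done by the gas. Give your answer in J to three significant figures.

W ≈ -12200 J

Isothermal: W = nRT ln(V₂/V₁).
W = (4.23)(8.314)(638) × ln(4.06/6.99)
  = 22437 × -0.5433
W_by_gas = -12190 J.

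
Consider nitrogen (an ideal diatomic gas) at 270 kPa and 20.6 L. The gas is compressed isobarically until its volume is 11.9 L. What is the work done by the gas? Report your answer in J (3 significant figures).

W ≈ -2350 J

Isobaric: W = P ΔV.
W = (270 kPa)(11.9 − 20.6 L) = (270)(-8.7) = -2349 J.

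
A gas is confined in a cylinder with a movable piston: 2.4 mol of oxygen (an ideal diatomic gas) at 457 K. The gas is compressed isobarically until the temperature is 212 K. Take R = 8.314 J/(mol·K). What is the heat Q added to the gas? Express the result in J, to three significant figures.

Isobaric: W = nRΔT = (2.4)(8.314)(-245) = -4889 J.
ΔU = nCᵥΔT with Cᵥ = 5R/2: ΔU = (2.4)(20.79)(-245) = -12222 J.
Q = ΔU + W = -12222 − 4889 = -17110 J.

Q ≈ -17100 J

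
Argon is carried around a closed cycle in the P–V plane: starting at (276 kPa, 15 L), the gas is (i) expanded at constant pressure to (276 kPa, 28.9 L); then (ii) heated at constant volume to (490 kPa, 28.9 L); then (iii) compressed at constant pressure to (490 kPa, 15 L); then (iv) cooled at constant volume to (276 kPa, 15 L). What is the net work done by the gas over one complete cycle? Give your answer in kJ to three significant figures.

Constant-volume legs do no work.
W(i) = (276)(28.9 − 15) = 3836 J; W(iii) = (490)(15 − 28.9) = -6811 J.
W_net = 3836 − 6811 = -2975 J (the counter-clockwise enclosed area).

W_net ≈ -2.97 kJ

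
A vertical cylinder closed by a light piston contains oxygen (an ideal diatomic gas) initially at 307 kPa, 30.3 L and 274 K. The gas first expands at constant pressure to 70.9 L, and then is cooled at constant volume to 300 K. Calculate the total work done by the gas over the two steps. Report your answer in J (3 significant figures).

W_total ≈ 12500 J

Step 1 (isobaric): W = PΔV = (307 kPa)(70.9 − 30.3 L) = 12464 J.
Step 2 (isochoric): W = 0 (constant volume).
W_total = 12464 + 0 = 12464 J.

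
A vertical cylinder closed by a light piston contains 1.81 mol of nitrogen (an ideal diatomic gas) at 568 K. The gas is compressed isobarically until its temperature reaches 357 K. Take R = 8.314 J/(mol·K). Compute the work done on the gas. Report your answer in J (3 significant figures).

W ≈ 3180 J

Isobaric: W = P ΔV = nR ΔT.
W = (1.81)(8.314)(357 − 568) = -3175 J.
Work on gas = −W_by = 3175 J.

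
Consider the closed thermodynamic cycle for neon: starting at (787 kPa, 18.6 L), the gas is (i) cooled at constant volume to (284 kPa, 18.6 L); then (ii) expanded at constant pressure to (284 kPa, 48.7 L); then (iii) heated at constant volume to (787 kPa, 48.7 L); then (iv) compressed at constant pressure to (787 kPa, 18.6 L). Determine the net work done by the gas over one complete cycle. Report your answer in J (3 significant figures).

Constant-volume legs do no work.
W(ii) = (284)(48.7 − 18.6) = 8548 J; W(iv) = (787)(18.6 − 48.7) = -23689 J.
W_net = 8548 − 23689 = -15140 J (the counter-clockwise enclosed area).

W_net ≈ -15100 J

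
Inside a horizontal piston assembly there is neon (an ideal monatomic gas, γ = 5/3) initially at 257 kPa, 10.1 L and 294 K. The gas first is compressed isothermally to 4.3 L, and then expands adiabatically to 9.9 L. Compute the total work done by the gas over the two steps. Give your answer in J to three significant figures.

W_total ≈ -556 J

Step 1 (isothermal): W = P₁V₁ ln(V₂/V₁) = (2596) ln(4.3/10.1) = -2217 J.
After step 1: P = 603.7 kPa, V = 4.3 L, T = 294 K.
Step 2 (adiabatic): W = (P₁V₁ − P₂V₂)/(γ−1) = (2596 − 1489)/0.667 = 1660 J.
W_total = -2217 + 1660 = -556 J.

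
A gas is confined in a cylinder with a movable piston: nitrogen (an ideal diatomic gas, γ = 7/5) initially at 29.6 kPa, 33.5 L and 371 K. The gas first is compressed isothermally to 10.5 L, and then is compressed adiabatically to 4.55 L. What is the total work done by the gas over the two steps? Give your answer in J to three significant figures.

W_total ≈ -2140 J

Step 1 (isothermal): W = P₁V₁ ln(V₂/V₁) = (991.6) ln(10.5/33.5) = -1150 J.
After step 1: P = 94.44 kPa, V = 10.5 L, T = 371 K.
Step 2 (adiabatic): W = (P₁V₁ − P₂V₂)/(γ−1) = (991.6 − 1386)/0.4 = -984.8 J.
W_total = -1150 − 984.8 = -2135 J.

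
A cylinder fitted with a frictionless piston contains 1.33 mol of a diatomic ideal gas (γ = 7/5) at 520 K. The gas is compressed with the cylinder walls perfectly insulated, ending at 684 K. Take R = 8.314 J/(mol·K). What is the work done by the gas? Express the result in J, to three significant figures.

Adiabatic ⇒ Q = 0, so W_by = −ΔU = nCᵥ(T₁ − T₂).
Cᵥ = 5R/2 = 20.79 J/(mol·K).
W = (1.33)(20.79)(520 − 684) = -4534 J.

W ≈ -4530 J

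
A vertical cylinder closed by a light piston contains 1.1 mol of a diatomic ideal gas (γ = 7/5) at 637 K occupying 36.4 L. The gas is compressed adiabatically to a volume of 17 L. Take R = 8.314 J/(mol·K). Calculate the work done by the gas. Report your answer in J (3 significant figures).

Adiabatic: TV^(γ−1) = const with γ = 7/5.
T₂ = T₁ (V₁/V₂)^(γ−1) = 637 × (36.4/17)^0.4 = 637 × 1.356 = 863.8 K.
W_by = nCᵥ(T₁ − T₂) = (1.1)(20.79)(637 − 863.8) = -5185 J.

W ≈ -5180 J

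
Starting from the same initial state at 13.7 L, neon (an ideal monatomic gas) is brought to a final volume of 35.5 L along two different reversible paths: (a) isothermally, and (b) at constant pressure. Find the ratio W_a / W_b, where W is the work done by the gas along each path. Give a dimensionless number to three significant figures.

W_a / W_b ≈ 0.598

Path (a) isothermal: W = P₁V₁ ln(V₂/V₁) → W_a/(P₁V₁) = 0.9521.
Path (b) isobaric: W = P₁(V₂ − V₁) → W_b/(P₁V₁) = 1.591.
W_a / W_b = 0.9521 / 1.591 = 0.5984.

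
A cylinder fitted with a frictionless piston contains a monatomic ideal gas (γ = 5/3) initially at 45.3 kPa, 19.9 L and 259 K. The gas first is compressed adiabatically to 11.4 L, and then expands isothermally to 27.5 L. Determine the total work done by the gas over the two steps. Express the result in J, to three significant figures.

W_total ≈ 543 J

Step 1 (adiabatic): W = (P₁V₁ − P₂V₂)/(γ−1) = (901.5 − 1307)/0.667 = -608.2 J.
After step 1: P = 114.6 kPa, V = 11.4 L, T = 375.5 K.
Step 2 (isothermal): W = P₁V₁ ln(V₂/V₁) = (1307) ln(27.5/11.4) = 1151 J.
W_total = -608.2 + 1151 = 542.7 J.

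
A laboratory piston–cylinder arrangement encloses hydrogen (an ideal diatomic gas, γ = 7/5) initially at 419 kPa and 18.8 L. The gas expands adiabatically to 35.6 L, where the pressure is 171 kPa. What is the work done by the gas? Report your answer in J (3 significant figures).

W ≈ 4470 J

Adiabatic: W = (P₁V₁ − P₂V₂)/(γ − 1) with γ = 7/5.
P₁V₁ = 7877 J, P₂V₂ = 6088 J.
W = (7877 − 6088) / 0.4 = 4474 J.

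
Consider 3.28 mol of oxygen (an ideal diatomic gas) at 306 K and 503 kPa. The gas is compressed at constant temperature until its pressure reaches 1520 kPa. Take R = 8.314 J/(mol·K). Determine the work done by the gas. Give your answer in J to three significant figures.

W ≈ -9230 J

Isothermal process: W = nRT ln(V₂/V₁) = nRT ln(P₁/P₂).
W = (3.28)(8.314)(306) × ln(503/1520)
  = 8345 × ln(0.3309) = 8345 × -1.106
W_by_gas = -9228 J.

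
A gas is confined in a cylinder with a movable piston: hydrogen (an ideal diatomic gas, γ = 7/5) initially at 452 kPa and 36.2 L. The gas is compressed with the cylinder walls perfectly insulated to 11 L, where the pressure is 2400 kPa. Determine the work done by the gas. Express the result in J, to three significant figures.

W ≈ -25100 J

Adiabatic: W = (P₁V₁ − P₂V₂)/(γ − 1) with γ = 7/5.
P₁V₁ = 16362 J, P₂V₂ = 26400 J.
W = (16362 − 26400) / 0.4 = -25094 J.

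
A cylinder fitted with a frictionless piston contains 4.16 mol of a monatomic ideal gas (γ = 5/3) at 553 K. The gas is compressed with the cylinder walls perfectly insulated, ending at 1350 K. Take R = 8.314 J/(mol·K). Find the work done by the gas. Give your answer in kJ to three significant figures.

Adiabatic ⇒ Q = 0, so W_by = −ΔU = nCᵥ(T₁ − T₂).
Cᵥ = 3R/2 = 12.47 J/(mol·K).
W = (4.16)(12.47)(553 − 1350) = -41348 J.

W ≈ -41.3 kJ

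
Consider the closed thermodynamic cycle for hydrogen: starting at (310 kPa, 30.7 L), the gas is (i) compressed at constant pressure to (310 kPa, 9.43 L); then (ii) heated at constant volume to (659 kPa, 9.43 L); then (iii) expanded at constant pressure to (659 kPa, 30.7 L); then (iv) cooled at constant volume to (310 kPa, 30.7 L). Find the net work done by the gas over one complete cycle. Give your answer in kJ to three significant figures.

W_net ≈ 7.42 kJ

Constant-volume legs do no work.
W(i) = (310)(9.43 − 30.7) = -6594 J; W(iii) = (659)(30.7 − 9.43) = 14017 J.
W_net = -6594 + 14017 = 7423 J (the clockwise enclosed area).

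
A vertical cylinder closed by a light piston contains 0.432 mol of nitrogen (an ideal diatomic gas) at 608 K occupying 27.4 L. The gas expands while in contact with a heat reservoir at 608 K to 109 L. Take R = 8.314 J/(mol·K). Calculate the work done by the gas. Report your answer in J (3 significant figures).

W ≈ 3020 J

Isothermal: W = nRT ln(V₂/V₁).
W = (0.432)(8.314)(608) × ln(109/27.4)
  = 2184 × 1.381
W_by_gas = 3015 J.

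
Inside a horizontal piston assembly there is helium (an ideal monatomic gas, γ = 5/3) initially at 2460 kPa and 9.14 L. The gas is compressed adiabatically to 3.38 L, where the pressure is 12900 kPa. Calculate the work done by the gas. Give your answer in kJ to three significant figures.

Adiabatic: W = (P₁V₁ − P₂V₂)/(γ − 1) with γ = 5/3.
P₁V₁ = 22484 J, P₂V₂ = 43602 J.
W = (22484 − 43602) / 0.6667 = -31676 J.

W ≈ -31.7 kJ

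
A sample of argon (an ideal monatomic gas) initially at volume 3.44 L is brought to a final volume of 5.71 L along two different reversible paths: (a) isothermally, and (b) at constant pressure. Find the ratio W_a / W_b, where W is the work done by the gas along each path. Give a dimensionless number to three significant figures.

Path (a) isothermal: W = P₁V₁ ln(V₂/V₁) → W_a/(P₁V₁) = 0.5067.
Path (b) isobaric: W = P₁(V₂ − V₁) → W_b/(P₁V₁) = 0.6599.
W_a / W_b = 0.5067 / 0.6599 = 0.7679.

W_a / W_b ≈ 0.768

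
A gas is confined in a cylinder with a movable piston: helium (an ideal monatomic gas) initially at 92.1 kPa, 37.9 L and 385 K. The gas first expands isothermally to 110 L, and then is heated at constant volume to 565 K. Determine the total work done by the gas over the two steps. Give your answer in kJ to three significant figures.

W_total ≈ 3.72 kJ

Step 1 (isothermal): W = P₁V₁ ln(V₂/V₁) = (3491) ln(110/37.9) = 3719 J.
Step 2 (isochoric): W = 0 (constant volume).
W_total = 3719 + 0 = 3719 J.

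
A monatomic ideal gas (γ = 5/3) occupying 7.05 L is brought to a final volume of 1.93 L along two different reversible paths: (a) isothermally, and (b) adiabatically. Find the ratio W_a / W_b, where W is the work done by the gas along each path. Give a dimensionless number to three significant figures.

W_a / W_b ≈ 0.630

Path (a) isothermal: W = P₁V₁ ln(V₂/V₁) → W_a/(P₁V₁) = -1.296.
Path (b) adiabatic: W = P₁V₁(1 − (V₁/V₂)^(γ−1))/(γ−1) → W_b/(P₁V₁) = -2.058.
W_a / W_b = -1.296 / -2.058 = 0.6296.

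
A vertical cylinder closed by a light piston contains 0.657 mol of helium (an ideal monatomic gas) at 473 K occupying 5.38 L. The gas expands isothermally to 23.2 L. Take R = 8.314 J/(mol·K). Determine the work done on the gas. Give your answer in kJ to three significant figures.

W ≈ -3.78 kJ

Isothermal: W = nRT ln(V₂/V₁).
W = (0.657)(8.314)(473) × ln(23.2/5.38)
  = 2584 × 1.461
W_by_gas = 3776 J; work on gas = −W_by = -3776 J.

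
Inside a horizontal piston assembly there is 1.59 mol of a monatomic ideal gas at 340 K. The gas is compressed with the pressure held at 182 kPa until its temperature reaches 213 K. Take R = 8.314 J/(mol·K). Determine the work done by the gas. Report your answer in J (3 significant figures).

Isobaric: W = P ΔV = nR ΔT.
W = (1.59)(8.314)(213 − 340) = -1679 J.

W ≈ -1680 J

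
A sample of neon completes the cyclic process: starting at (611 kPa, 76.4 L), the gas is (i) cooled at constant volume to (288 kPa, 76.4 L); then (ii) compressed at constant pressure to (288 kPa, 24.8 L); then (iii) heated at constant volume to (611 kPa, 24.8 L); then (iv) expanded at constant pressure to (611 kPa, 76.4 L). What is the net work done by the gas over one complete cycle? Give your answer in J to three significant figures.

Constant-volume legs do no work.
W(ii) = (288)(24.8 − 76.4) = -14861 J; W(iv) = (611)(76.4 − 24.8) = 31528 J.
W_net = -14861 + 31528 = 16667 J (the clockwise enclosed area).

W_net ≈ 16700 J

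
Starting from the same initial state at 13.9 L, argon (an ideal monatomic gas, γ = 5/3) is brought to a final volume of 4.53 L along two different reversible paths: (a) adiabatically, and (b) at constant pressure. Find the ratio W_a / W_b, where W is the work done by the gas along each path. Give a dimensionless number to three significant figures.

W_a / W_b ≈ 2.47

Path (a) adiabatic: W = P₁V₁(1 − (V₁/V₂)^(γ−1))/(γ−1) → W_a/(P₁V₁) = -1.667.
Path (b) isobaric: W = P₁(V₂ − V₁) → W_b/(P₁V₁) = -0.6741.
W_a / W_b = -1.667 / -0.6741 = 2.474.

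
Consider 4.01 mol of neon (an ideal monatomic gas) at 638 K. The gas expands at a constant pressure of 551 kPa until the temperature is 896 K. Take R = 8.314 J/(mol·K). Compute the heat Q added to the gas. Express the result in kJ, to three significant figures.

Q ≈ 21.5 kJ

Isobaric: W = nRΔT = (4.01)(8.314)(258) = 8601 J.
ΔU = nCᵥΔT with Cᵥ = 3R/2: ΔU = (4.01)(12.47)(258) = 12902 J.
Q = ΔU + W = 12902 + 8601 = 21504 J.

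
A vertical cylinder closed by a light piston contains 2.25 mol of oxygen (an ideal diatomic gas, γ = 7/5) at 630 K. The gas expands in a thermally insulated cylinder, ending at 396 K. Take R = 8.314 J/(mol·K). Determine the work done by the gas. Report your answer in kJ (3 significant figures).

Adiabatic ⇒ Q = 0, so W_by = −ΔU = nCᵥ(T₁ − T₂).
Cᵥ = 5R/2 = 20.79 J/(mol·K).
W = (2.25)(20.79)(630 − 396) = 10943 J.

W ≈ 10.9 kJ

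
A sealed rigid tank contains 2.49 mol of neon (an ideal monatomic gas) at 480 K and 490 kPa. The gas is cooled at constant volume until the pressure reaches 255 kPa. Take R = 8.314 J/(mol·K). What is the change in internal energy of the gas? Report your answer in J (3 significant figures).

ΔU ≈ -7150 J

Constant volume ⇒ W = 0, so Q = ΔU = nCᵥΔT with Cᵥ = 3R/2 = 12.47 J/(mol·K).
At constant V, T₂/T₁ = P₂/P₁ ⇒ ΔT = T₁(P₂/P₁ − 1) = 480·(255/490 − 1) = -230.2 K.
ΔU = (2.49)(12.47)(-230.2) = -7148 J.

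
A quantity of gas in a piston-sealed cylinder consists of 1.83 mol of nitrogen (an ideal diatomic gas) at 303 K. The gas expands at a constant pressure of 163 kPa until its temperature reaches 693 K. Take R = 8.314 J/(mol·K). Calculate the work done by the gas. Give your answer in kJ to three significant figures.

Isobaric: W = P ΔV = nR ΔT.
W = (1.83)(8.314)(693 − 303) = 5934 J.

W ≈ 5.93 kJ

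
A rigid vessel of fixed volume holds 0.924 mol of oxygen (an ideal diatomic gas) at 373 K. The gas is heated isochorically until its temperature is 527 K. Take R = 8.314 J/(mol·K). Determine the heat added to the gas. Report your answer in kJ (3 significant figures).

Q ≈ 2.96 kJ

Constant volume ⇒ W = 0, so Q = ΔU = nCᵥΔT with Cᵥ = 5R/2 = 20.79 J/(mol·K).
ΔU = (0.924)(20.79)(527 − 373) = 2958 J.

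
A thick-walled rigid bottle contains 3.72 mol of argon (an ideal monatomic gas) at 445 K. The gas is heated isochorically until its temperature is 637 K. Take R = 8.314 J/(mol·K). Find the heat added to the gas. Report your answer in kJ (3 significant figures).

Q ≈ 8.91 kJ

Constant volume ⇒ W = 0, so Q = ΔU = nCᵥΔT with Cᵥ = 3R/2 = 12.47 J/(mol·K).
ΔU = (3.72)(12.47)(637 − 445) = 8907 J.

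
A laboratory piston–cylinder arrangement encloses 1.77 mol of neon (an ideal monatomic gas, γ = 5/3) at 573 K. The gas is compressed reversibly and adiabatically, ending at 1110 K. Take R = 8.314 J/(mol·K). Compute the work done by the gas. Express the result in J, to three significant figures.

Adiabatic ⇒ Q = 0, so W_by = −ΔU = nCᵥ(T₁ − T₂).
Cᵥ = 3R/2 = 12.47 J/(mol·K).
W = (1.77)(12.47)(573 − 1110) = -11854 J.

W ≈ -11900 J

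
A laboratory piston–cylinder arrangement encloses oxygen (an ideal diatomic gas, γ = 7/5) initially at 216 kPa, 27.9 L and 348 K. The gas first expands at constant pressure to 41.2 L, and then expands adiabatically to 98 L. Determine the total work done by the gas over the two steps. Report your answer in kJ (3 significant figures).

W_total ≈ 9.39 kJ

Step 1 (isobaric): W = PΔV = (216 kPa)(41.2 − 27.9 L) = 2873 J.
After step 1: P = 216 kPa, V = 41.2 L, T = 513.9 K.
Step 2 (adiabatic): W = (P₁V₁ − P₂V₂)/(γ−1) = (8899 − 6292)/0.4 = 6517 J.
W_total = 2873 + 6517 = 9390 J.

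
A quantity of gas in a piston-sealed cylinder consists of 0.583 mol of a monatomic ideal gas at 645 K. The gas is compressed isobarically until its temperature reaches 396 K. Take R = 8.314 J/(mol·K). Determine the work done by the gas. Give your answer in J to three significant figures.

W ≈ -1210 J

Isobaric: W = P ΔV = nR ΔT.
W = (0.583)(8.314)(396 − 645) = -1207 J.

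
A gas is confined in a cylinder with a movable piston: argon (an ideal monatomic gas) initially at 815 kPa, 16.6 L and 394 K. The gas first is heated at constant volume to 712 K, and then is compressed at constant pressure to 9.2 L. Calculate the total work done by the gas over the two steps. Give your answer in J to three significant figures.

W_total ≈ -10900 J

Step 1 (isochoric): W = 0 (constant volume).
After step 1: P = 1473 kPa (V unchanged).
Step 2 (isobaric): W = PΔV = (1473 kPa)(9.2 − 16.6 L) = -10899 J.
W_total = 0 − 10899 = -10899 J.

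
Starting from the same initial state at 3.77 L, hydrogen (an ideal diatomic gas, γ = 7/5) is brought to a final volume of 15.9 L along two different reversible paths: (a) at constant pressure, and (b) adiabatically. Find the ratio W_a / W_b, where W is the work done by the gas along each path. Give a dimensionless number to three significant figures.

Path (a) isobaric: W = P₁(V₂ − V₁) → W_a/(P₁V₁) = 3.218.
Path (b) adiabatic: W = P₁V₁(1 − (V₁/V₂)^(γ−1))/(γ−1) → W_b/(P₁V₁) = 1.094.
W_a / W_b = 3.218 / 1.094 = 2.94.

W_a / W_b ≈ 2.94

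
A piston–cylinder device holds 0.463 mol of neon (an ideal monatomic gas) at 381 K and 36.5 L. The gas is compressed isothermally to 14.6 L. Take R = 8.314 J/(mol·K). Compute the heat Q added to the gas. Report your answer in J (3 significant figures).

Q ≈ -1340 J

Isothermal ⇒ ΔU = 0, so Q = W = nRT ln(V₂/V₁).
Q = (0.463)(8.314)(381) ln(14.6/36.5) = 1467 × -0.9163 = -1344 J.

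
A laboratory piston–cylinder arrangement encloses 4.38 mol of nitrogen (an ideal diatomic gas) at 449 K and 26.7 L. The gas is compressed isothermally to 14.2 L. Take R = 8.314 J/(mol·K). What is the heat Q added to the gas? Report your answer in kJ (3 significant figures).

Isothermal ⇒ ΔU = 0, so Q = W = nRT ln(V₂/V₁).
Q = (4.38)(8.314)(449) ln(14.2/26.7) = 16350 × -0.6314 = -10324 J.

Q ≈ -10.3 kJ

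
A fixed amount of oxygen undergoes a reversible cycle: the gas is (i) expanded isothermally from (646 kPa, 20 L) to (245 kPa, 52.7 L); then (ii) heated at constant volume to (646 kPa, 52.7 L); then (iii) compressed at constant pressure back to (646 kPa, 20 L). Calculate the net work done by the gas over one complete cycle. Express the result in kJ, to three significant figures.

Leg (i): W = PᵢVᵢ ln(V_f/Vᵢ) = (12920) ln(52.7/20) = 12518 J.
Leg (ii): W = 0.
Leg (iii): W = PΔV = (646)(20 − 52.7) = -21124 J.
W_net = 12518 − 21124 = -8606 J.

W_net ≈ -8.61 kJ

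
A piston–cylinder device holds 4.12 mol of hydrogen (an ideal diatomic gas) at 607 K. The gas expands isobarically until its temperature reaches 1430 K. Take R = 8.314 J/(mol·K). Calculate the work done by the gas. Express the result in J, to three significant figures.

Isobaric: W = P ΔV = nR ΔT.
W = (4.12)(8.314)(1430 − 607) = 28191 J.

W ≈ 28200 J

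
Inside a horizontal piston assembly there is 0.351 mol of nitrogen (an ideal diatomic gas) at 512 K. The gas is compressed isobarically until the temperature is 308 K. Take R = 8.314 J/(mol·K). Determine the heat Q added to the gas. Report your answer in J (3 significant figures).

Isobaric: W = nRΔT = (0.351)(8.314)(-204) = -595.3 J.
ΔU = nCᵥΔT with Cᵥ = 5R/2: ΔU = (0.351)(20.79)(-204) = -1488 J.
Q = ΔU + W = -1488 − 595.3 = -2084 J.

Q ≈ -2080 J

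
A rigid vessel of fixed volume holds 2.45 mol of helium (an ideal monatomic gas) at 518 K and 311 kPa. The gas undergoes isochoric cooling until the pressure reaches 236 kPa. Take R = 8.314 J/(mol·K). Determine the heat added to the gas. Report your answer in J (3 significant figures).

Constant volume ⇒ W = 0, so Q = ΔU = nCᵥΔT with Cᵥ = 3R/2 = 12.47 J/(mol·K).
At constant V, T₂/T₁ = P₂/P₁ ⇒ ΔT = T₁(P₂/P₁ − 1) = 518·(236/311 − 1) = -124.9 K.
ΔU = (2.45)(12.47)(-124.9) = -3817 J.

Q ≈ -3820 J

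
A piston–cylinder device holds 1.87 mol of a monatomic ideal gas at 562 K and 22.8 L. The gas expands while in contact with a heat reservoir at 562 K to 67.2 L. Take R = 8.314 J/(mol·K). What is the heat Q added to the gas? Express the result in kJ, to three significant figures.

Q ≈ 9.44 kJ

Isothermal ⇒ ΔU = 0, so Q = W = nRT ln(V₂/V₁).
Q = (1.87)(8.314)(562) ln(67.2/22.8) = 8738 × 1.081 = 9444 J.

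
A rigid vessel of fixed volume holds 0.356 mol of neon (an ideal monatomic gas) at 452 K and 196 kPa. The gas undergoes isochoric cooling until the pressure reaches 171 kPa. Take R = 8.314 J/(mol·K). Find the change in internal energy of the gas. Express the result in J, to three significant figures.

ΔU ≈ -256 J

Constant volume ⇒ W = 0, so Q = ΔU = nCᵥΔT with Cᵥ = 3R/2 = 12.47 J/(mol·K).
At constant V, T₂/T₁ = P₂/P₁ ⇒ ΔT = T₁(P₂/P₁ − 1) = 452·(171/196 − 1) = -57.65 K.
ΔU = (0.356)(12.47)(-57.65) = -256 J.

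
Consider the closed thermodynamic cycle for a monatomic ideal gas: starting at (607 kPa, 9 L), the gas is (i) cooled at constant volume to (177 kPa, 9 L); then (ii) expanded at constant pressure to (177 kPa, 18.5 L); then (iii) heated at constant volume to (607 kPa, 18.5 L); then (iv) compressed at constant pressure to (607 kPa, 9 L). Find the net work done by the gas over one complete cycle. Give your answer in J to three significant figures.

W_net ≈ -4080 J

Constant-volume legs do no work.
W(ii) = (177)(18.5 − 9) = 1682 J; W(iv) = (607)(9 − 18.5) = -5766 J.
W_net = 1682 − 5766 = -4085 J (the counter-clockwise enclosed area).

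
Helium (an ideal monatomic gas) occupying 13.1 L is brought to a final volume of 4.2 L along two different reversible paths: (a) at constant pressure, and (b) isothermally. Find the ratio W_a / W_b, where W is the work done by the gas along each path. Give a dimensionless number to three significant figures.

Path (a) isobaric: W = P₁(V₂ − V₁) → W_a/(P₁V₁) = -0.6794.
Path (b) isothermal: W = P₁V₁ ln(V₂/V₁) → W_b/(P₁V₁) = -1.138.
W_a / W_b = -0.6794 / -1.138 = 0.5973.

W_a / W_b ≈ 0.597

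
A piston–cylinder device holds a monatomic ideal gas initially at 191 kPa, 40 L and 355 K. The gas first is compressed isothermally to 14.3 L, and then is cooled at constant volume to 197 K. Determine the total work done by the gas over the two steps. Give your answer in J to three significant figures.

W_total ≈ -7860 J

Step 1 (isothermal): W = P₁V₁ ln(V₂/V₁) = (7640) ln(14.3/40) = -7859 J.
Step 2 (isochoric): W = 0 (constant volume).
W_total = -7859 + 0 = -7859 J.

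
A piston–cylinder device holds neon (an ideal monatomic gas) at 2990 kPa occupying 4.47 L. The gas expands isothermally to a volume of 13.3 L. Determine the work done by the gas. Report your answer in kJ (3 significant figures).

Isothermal: W = nRT ln(V₂/V₁) = P₁V₁ ln(V₂/V₁).
P₁V₁ = (2990 kPa)(4.47 L) = 13365 J.
W = 13365 × ln(13.3/4.47) = 13365 × 1.09
W_by_gas = 14573 J.

W ≈ 14.6 kJ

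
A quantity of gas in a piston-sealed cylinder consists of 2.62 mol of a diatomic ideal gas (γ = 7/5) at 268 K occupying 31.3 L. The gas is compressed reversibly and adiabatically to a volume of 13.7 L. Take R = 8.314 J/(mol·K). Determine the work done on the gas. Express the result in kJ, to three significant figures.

Adiabatic: TV^(γ−1) = const with γ = 7/5.
T₂ = T₁ (V₁/V₂)^(γ−1) = 268 × (31.3/13.7)^0.4 = 268 × 1.392 = 373 K.
W_by = nCᵥ(T₁ − T₂) = (2.62)(20.79)(268 − 373) = -5716 J.
Work on gas = −W_by = 5716 J.

W ≈ 5.72 kJ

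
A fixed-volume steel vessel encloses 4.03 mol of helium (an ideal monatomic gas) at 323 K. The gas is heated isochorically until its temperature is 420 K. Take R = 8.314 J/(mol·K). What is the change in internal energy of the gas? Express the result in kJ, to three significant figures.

ΔU ≈ 4.88 kJ

Constant volume ⇒ W = 0, so Q = ΔU = nCᵥΔT with Cᵥ = 3R/2 = 12.47 J/(mol·K).
ΔU = (4.03)(12.47)(420 − 323) = 4875 J.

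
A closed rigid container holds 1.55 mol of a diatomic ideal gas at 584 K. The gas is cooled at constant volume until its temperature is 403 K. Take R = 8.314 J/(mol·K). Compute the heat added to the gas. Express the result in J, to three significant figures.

Constant volume ⇒ W = 0, so Q = ΔU = nCᵥΔT with Cᵥ = 5R/2 = 20.79 J/(mol·K).
ΔU = (1.55)(20.79)(403 − 584) = -5831 J.

Q ≈ -5830 J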